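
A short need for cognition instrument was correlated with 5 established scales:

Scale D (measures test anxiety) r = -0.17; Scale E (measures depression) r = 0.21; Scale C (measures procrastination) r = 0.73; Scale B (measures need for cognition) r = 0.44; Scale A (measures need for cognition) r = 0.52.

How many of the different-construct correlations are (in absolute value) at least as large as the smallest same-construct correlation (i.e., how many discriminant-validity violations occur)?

Convergent (same construct = need for cognition): Scale B, Scale A.
Smallest convergent = 0.44. Discriminant |r|: 0.17, 0.21, 0.73; count ≥ 0.44 → 1.

1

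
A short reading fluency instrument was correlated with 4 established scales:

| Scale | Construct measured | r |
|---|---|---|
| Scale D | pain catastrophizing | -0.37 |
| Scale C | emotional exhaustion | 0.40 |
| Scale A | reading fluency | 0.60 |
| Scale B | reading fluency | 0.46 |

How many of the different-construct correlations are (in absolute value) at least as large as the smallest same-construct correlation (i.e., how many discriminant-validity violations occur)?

Convergent (same construct = reading fluency): Scale A, Scale B.
Smallest convergent = 0.46. Discriminant |r|: 0.37, 0.40; count ≥ 0.46 → 0.

0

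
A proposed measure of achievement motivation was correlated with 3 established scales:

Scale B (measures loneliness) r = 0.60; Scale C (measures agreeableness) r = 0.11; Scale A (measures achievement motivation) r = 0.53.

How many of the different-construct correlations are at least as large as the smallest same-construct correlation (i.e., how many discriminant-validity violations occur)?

1

Convergent (same construct = achievement motivation): Scale A.
Smallest convergent = 0.53. Discriminant values: 0.60, 0.11; count ≥ 0.53 → 1.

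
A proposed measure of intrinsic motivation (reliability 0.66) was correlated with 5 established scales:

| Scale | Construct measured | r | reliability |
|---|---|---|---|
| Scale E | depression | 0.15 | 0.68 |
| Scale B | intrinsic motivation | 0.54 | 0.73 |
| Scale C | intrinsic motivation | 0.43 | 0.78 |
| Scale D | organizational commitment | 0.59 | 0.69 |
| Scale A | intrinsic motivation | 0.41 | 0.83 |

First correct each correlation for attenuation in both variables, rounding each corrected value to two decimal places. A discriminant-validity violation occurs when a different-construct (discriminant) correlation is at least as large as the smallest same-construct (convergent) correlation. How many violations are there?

1

Disattenuated r (r / √(r_scale · r_new)):
  Scale E (disc): 0.15 / √(0.68·0.66) = 0.22
  Scale B (conv): 0.54 / √(0.73·0.66) = 0.78
  Scale C (conv): 0.43 / √(0.78·0.66) = 0.60
  Scale D (disc): 0.59 / √(0.69·0.66) = 0.87
  Scale A (conv): 0.41 / √(0.83·0.66) = 0.55
Smallest convergent = 0.55. Discriminant values: 0.22, 0.87; count ≥ 0.55 → 1.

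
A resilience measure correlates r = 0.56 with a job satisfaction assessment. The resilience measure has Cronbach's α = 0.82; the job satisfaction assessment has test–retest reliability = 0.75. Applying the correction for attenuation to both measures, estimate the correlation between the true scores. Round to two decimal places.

0.71

r_true = r_obs / √(r_xx · r_yy) = 0.56 / √(0.82 × 0.75) = 0.56 / √0.6150 = 0.56 / 0.7842 ≈ 0.71.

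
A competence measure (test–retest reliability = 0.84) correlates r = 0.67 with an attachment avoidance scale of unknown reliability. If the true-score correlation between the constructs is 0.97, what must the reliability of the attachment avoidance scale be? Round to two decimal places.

r_true = r_obs / √(r_xx · r_yy) ⇒ 0.97 = 0.67 / √(0.84 · r_yy).
√(0.84 · r_yy) = 0.67 / 0.97 = 0.6907; 0.84 · r_yy = 0.4771; r_yy = 0.4771 / 0.84 ≈ 0.57.

0.57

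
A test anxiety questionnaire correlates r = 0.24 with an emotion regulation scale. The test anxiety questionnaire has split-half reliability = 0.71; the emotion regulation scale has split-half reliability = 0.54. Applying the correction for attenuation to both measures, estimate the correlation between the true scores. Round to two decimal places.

0.39

r_true = r_obs / √(r_xx · r_yy) = 0.24 / √(0.71 × 0.54) = 0.24 / √0.3834 = 0.24 / 0.6192 ≈ 0.39.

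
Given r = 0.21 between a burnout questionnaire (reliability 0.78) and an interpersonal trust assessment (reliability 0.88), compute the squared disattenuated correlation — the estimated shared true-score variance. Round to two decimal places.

Disattenuated r = 0.21 / √(0.78 × 0.88) = 0.21 / 0.8285 = 0.2535.
Shared true-score variance = 0.2535² = 0.0643 ≈ 0.06.

0.06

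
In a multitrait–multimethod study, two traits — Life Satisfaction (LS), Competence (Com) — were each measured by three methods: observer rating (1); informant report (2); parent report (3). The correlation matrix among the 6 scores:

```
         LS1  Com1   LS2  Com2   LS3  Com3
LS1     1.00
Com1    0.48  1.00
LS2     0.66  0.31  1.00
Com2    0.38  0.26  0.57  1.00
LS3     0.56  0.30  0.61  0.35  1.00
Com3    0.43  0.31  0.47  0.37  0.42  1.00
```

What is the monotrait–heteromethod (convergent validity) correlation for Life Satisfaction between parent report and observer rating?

Same trait (LS), different methods: r(LS3, LS1) = 0.56.

0.56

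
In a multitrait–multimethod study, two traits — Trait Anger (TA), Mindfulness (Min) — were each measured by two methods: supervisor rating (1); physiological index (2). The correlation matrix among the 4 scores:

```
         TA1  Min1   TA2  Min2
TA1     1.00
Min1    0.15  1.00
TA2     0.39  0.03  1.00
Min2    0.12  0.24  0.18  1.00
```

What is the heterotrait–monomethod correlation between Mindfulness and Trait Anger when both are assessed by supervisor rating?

0.15

Different traits, same method: r(Min1, TA1) = 0.15.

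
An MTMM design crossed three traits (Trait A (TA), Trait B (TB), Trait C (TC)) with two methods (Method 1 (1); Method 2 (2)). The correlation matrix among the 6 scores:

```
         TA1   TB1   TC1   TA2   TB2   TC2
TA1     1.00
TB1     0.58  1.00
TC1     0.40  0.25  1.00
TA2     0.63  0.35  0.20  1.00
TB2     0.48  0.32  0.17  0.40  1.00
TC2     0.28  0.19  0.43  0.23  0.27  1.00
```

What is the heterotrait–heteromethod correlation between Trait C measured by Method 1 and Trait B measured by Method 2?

0.17

Different traits and methods: r(TC1, TB2) = 0.17.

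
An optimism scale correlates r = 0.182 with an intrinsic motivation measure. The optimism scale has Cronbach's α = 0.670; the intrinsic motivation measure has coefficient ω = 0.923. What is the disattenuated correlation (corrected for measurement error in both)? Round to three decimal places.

r_true = r_obs / √(r_xx · r_yy) = 0.182 / √(0.670 × 0.923) = 0.182 / √0.618410 = 0.182 / 0.7864 ≈ 0.231.

0.231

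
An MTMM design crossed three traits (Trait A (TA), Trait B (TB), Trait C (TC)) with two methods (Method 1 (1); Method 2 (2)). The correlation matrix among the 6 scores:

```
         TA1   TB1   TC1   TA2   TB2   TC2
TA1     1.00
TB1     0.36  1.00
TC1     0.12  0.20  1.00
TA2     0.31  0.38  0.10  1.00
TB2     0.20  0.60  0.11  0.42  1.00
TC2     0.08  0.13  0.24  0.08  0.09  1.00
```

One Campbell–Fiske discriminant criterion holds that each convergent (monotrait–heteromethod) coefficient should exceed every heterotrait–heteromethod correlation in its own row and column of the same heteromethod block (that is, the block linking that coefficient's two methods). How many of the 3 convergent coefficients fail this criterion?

Convergent coefficients and their comparison sets:
TA (methods 1·2): 0.31 vs {0.20, 0.38, 0.08, 0.10} → fail.
TB (methods 1·2): 0.60 vs {0.38, 0.20, 0.13, 0.11} → pass.
TC (methods 1·2): 0.24 vs {0.10, 0.08, 0.11, 0.13} → pass.
1 of 3 fail.

1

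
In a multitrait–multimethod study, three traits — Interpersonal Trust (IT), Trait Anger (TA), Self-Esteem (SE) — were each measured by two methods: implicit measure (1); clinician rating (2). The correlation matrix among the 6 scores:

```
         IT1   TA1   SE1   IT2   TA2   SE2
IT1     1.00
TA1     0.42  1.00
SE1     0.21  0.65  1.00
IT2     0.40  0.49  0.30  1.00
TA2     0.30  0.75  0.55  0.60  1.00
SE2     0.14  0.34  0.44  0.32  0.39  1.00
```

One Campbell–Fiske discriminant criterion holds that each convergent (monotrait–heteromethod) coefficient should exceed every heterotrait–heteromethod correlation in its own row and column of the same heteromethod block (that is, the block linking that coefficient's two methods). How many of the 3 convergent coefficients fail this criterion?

2

Convergent coefficients and their comparison sets:
IT (methods 1·2): 0.40 vs {0.30, 0.49, 0.14, 0.30} → fail.
TA (methods 1·2): 0.75 vs {0.49, 0.30, 0.34, 0.55} → pass.
SE (methods 1·2): 0.44 vs {0.30, 0.14, 0.55, 0.34} → fail.
2 of 3 fail.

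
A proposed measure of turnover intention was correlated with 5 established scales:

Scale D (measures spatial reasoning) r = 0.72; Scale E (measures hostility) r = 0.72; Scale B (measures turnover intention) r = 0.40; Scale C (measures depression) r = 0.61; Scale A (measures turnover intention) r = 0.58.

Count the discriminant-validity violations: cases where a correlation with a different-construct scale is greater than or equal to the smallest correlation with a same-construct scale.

3

Convergent (same construct = turnover intention): Scale B, Scale A.
Smallest convergent = 0.40. Discriminant values: 0.72, 0.72, 0.61; count ≥ 0.40 → 3.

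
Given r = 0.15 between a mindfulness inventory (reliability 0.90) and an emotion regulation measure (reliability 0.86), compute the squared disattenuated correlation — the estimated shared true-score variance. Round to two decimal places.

0.03

Disattenuated r = 0.15 / √(0.90 × 0.86) = 0.15 / 0.8798 = 0.1705.
Shared true-score variance = 0.1705² = 0.0291 ≈ 0.03.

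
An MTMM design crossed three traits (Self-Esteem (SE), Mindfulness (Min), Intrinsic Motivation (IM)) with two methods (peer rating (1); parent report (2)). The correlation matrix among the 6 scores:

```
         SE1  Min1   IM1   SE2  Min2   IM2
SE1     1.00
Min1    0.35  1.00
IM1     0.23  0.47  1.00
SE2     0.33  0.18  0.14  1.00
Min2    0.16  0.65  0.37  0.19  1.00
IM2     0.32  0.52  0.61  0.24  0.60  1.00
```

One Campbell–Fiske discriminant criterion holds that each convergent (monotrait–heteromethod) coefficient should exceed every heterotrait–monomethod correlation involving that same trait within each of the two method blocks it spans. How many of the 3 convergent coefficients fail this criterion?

1

Convergent coefficients and their comparison sets:
SE (methods 1·2): 0.33 vs {0.35, 0.19, 0.23, 0.24} → fail.
Min (methods 1·2): 0.65 vs {0.35, 0.19, 0.47, 0.60} → pass.
IM (methods 1·2): 0.61 vs {0.23, 0.24, 0.47, 0.60} → pass.
1 of 3 fail.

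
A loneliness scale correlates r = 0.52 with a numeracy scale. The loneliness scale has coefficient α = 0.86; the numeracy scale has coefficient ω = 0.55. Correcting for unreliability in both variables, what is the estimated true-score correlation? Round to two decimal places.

r_true = r_obs / √(r_xx · r_yy) = 0.52 / √(0.86 × 0.55) = 0.52 / √0.4730 = 0.52 / 0.6877 ≈ 0.76.

0.76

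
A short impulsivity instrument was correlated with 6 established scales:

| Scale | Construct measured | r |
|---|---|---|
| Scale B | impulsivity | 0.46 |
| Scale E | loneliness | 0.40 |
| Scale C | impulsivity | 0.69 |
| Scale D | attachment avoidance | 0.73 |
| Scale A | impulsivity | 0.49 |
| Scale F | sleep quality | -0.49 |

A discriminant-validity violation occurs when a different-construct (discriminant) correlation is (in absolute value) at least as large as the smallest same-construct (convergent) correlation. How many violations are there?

Convergent (same construct = impulsivity): Scale B, Scale C, Scale A.
Smallest convergent = 0.46. Discriminant |r|: 0.40, 0.73, 0.49; count ≥ 0.46 → 2.

2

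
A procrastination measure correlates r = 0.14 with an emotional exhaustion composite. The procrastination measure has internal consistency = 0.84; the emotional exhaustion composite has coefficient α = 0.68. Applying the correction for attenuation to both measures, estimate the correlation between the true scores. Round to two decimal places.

r_true = r_obs / √(r_xx · r_yy) = 0.14 / √(0.84 × 0.68) = 0.14 / √0.5712 = 0.14 / 0.7558 ≈ 0.19.

0.19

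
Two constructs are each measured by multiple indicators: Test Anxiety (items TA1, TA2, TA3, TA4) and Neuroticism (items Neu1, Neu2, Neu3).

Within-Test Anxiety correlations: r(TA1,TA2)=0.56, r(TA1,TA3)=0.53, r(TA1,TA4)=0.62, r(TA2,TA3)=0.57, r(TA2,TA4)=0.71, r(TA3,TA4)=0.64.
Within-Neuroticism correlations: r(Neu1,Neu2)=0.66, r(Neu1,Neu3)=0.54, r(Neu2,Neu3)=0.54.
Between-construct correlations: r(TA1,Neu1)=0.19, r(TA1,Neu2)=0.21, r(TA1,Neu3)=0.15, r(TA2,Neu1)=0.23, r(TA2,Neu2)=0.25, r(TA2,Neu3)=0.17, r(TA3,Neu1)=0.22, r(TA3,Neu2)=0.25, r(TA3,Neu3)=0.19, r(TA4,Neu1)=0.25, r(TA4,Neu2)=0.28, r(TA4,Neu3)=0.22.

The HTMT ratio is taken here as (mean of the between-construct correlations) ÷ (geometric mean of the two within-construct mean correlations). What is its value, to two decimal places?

0.37

Mean heterotrait r = 2.61/12 = 0.2175.
Mean within-TA = 3.63/6 = 0.6050; mean within-Neu = 1.74/3 = 0.5800.
Geometric mean = √(0.6050 × 0.5800) = 0.5924.
HTMT = 0.2175 / 0.5924 = 0.37.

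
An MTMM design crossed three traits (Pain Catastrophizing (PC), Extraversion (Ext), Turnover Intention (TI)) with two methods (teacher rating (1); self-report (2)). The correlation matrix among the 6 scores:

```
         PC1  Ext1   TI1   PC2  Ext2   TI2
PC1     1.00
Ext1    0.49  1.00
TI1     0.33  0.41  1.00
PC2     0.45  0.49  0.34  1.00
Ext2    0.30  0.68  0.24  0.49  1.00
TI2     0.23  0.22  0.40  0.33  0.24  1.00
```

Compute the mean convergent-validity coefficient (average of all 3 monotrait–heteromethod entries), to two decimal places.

Convergent values: 0.45, 0.68, 0.40; mean = 1.53/3 = 0.51.

0.51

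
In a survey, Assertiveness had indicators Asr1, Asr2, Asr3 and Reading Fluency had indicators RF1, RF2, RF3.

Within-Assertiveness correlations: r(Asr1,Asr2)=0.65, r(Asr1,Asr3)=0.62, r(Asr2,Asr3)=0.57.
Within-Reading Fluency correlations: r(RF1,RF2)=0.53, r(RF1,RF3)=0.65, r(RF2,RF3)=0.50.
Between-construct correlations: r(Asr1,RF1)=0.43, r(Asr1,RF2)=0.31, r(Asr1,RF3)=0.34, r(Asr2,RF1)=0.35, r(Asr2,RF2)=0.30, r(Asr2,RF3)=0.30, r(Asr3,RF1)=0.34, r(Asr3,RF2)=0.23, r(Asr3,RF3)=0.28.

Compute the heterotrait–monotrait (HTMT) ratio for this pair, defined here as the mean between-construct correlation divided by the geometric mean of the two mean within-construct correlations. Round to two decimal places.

Between-construct mean = 2.88/9 = 0.3200.
Mean within-Asr = 1.84/3 = 0.6133; mean within-RF = 1.68/3 = 0.5600.
Geometric mean = √(0.6133 × 0.5600) = 0.5860.
HTMT = 0.3200 / 0.5860 = 0.55.

0.55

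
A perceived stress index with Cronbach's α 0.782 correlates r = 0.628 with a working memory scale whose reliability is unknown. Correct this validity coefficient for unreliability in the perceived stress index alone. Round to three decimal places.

Single correction: r_c = r_obs / √r_xx = 0.628 / √0.782 = 0.628 / 0.8843 ≈ 0.710.

0.710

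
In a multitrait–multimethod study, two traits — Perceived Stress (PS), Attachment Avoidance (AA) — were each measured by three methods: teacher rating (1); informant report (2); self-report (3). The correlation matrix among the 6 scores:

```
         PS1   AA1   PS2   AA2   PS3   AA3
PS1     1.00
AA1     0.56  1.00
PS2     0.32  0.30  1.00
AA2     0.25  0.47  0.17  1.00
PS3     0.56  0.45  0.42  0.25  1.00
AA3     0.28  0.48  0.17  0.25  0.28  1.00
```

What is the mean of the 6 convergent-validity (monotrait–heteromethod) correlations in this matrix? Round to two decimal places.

Convergent values: 0.32, 0.56, 0.42, 0.47, 0.48, 0.25; mean = 2.50/6 = 0.42.

0.42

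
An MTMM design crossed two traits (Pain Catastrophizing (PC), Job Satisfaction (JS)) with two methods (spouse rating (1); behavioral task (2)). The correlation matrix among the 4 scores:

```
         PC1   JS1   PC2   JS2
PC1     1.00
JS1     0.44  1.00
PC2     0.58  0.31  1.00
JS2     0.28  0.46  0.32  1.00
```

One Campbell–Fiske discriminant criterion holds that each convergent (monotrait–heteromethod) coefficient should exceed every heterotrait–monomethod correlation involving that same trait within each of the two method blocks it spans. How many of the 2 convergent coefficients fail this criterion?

Checking each validity diagonal entry against its comparison values:
PC (methods 1·2): 0.58 vs {0.44, 0.32} → pass.
JS (methods 1·2): 0.46 vs {0.44, 0.32} → pass.
0 of 2 fail.

0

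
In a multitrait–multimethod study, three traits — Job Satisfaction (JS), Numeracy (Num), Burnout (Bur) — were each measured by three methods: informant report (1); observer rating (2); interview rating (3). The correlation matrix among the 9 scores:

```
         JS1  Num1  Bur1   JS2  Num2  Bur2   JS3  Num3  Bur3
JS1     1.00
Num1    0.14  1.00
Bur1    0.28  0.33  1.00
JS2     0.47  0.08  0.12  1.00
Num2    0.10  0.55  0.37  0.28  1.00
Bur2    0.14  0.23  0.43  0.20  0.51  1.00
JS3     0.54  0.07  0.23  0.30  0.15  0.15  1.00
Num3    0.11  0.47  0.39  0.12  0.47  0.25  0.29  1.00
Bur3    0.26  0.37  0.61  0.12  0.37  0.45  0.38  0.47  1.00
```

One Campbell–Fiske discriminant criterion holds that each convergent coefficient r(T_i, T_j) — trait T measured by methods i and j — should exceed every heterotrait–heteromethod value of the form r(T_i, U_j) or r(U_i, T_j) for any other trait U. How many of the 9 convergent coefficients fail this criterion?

0

Convergent coefficients and their comparison sets:
JS (methods 1·2): 0.47 vs {0.10, 0.08, 0.14, 0.12} → pass.
JS (methods 1·3): 0.54 vs {0.11, 0.07, 0.26, 0.23} → pass.
JS (methods 2·3): 0.30 vs {0.12, 0.15, 0.12, 0.15} → pass.
Num (methods 1·2): 0.55 vs {0.08, 0.10, 0.23, 0.37} → pass.
Num (methods 1·3): 0.47 vs {0.07, 0.11, 0.37, 0.39} → pass.
Num (methods 2·3): 0.47 vs {0.15, 0.12, 0.37, 0.25} → pass.
Bur (methods 1·2): 0.43 vs {0.12, 0.14, 0.37, 0.23} → pass.
Bur (methods 1·3): 0.61 vs {0.23, 0.26, 0.39, 0.37} → pass.
Bur (methods 2·3): 0.45 vs {0.15, 0.12, 0.25, 0.37} → pass.
0 of 9 fail.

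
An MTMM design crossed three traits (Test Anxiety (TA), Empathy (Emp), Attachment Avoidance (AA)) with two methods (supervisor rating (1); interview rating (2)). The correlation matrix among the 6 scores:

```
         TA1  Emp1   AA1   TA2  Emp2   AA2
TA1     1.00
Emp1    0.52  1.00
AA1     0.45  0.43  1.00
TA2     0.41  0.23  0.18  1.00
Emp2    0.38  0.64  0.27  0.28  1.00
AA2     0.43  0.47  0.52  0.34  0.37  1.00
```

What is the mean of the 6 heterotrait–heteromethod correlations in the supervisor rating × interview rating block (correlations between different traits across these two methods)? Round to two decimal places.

HTHM values (method 1 × method 2): 0.38, 0.43, 0.23, 0.47, 0.18, 0.27; mean = 1.96/6 = 0.33.

0.33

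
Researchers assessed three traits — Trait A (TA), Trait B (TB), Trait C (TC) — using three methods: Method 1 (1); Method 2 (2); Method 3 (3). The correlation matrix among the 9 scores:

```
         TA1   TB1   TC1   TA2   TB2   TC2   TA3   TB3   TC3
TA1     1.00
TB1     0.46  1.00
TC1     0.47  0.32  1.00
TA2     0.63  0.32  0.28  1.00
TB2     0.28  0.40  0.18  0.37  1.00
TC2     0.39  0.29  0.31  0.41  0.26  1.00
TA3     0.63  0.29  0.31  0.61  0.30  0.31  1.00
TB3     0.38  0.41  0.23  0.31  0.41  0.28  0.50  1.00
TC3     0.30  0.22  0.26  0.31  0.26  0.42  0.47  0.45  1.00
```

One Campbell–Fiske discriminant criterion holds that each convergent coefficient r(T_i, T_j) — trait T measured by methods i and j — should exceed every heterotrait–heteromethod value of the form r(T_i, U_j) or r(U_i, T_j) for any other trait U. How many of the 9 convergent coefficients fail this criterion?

2

Checking each validity diagonal entry against its comparison values:
TA (methods 1·2): 0.63 vs {0.28, 0.32, 0.39, 0.28} → pass.
TA (methods 1·3): 0.63 vs {0.38, 0.29, 0.30, 0.31} → pass.
TA (methods 2·3): 0.61 vs {0.31, 0.30, 0.31, 0.31} → pass.
TB (methods 1·2): 0.40 vs {0.32, 0.28, 0.29, 0.18} → pass.
TB (methods 1·3): 0.41 vs {0.29, 0.38, 0.22, 0.23} → pass.
TB (methods 2·3): 0.41 vs {0.30, 0.31, 0.26, 0.28} → pass.
TC (methods 1·2): 0.31 vs {0.28, 0.39, 0.18, 0.29} → fail.
TC (methods 1·3): 0.26 vs {0.31, 0.30, 0.23, 0.22} → fail.
TC (methods 2·3): 0.42 vs {0.31, 0.31, 0.28, 0.26} → pass.
2 of 9 fail.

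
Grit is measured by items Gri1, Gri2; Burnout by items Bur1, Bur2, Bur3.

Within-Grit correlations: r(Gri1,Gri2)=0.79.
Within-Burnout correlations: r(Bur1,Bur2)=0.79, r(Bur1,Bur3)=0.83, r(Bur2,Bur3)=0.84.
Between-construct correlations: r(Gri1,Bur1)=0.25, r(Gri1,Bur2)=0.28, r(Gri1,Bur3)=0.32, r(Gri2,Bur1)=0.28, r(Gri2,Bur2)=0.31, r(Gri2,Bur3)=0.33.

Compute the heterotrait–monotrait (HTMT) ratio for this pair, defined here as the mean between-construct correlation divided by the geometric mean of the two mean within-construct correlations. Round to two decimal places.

0.37

Mean between = 1.77/6 = 0.2950.
Mean within-Gri = 0.79/1 = 0.7900; mean within-Bur = 2.46/3 = 0.8200.
Geometric mean = √(0.7900 × 0.8200) = 0.8049.
HTMT = 0.2950 / 0.8049 = 0.37.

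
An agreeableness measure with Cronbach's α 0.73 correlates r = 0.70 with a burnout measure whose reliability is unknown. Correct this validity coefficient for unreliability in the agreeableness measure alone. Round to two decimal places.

Single correction: r_c = r_obs / √r_xx = 0.70 / √0.73 = 0.70 / 0.8544 ≈ 0.82.

0.82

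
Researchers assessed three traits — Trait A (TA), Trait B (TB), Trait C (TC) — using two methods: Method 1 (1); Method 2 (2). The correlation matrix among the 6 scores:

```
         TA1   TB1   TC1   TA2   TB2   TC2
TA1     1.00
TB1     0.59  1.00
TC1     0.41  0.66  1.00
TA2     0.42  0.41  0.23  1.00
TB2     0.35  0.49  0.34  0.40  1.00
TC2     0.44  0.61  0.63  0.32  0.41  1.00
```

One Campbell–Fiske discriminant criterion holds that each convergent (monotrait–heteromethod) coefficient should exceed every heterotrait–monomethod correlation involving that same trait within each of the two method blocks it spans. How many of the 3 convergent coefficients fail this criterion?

3

Each convergent coefficient versus the relevant comparison correlations:
TA (methods 1·2): 0.42 vs {0.59, 0.40, 0.41, 0.32} → fail.
TB (methods 1·2): 0.49 vs {0.59, 0.40, 0.66, 0.41} → fail.
TC (methods 1·2): 0.63 vs {0.41, 0.32, 0.66, 0.41} → fail.
3 of 3 fail.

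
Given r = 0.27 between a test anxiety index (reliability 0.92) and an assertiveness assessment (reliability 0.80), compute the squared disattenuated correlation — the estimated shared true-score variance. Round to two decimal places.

0.10

Disattenuated r = 0.27 / √(0.92 × 0.80) = 0.27 / 0.8579 = 0.3147.
Shared true-score variance = 0.3147² = 0.0990 ≈ 0.10.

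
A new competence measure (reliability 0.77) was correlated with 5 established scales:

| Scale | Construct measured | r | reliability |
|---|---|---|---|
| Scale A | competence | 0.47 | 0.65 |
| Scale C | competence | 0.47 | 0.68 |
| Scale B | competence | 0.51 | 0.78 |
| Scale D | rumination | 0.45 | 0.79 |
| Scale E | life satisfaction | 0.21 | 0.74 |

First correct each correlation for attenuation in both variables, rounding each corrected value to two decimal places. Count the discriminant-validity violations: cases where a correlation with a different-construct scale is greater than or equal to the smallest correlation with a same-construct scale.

0

Disattenuated r (r / √(r_scale · r_new)):
  Scale A (conv): 0.47 / √(0.65·0.77) = 0.66
  Scale C (conv): 0.47 / √(0.68·0.77) = 0.65
  Scale B (conv): 0.51 / √(0.78·0.77) = 0.66
  Scale D (disc): 0.45 / √(0.79·0.77) = 0.58
  Scale E (disc): 0.21 / √(0.74·0.77) = 0.28
Smallest convergent = 0.65. Discriminant values: 0.58, 0.28; count ≥ 0.65 → 0.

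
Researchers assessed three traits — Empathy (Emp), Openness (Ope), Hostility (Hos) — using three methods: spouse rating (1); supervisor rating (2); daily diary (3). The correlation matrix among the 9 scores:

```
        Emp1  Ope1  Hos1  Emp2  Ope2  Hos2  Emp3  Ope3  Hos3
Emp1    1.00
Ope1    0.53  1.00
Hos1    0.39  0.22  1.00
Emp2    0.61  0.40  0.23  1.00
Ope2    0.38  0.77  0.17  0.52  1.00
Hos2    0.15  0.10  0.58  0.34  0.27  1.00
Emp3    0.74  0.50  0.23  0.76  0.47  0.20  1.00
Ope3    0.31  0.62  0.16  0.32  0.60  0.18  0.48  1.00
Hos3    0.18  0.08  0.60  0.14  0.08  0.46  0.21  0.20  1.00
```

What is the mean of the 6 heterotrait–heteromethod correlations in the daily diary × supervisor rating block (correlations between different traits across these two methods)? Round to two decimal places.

0.23

HTHM values (method 3 × method 2): 0.47, 0.20, 0.32, 0.18, 0.14, 0.08; mean = 1.39/6 = 0.23.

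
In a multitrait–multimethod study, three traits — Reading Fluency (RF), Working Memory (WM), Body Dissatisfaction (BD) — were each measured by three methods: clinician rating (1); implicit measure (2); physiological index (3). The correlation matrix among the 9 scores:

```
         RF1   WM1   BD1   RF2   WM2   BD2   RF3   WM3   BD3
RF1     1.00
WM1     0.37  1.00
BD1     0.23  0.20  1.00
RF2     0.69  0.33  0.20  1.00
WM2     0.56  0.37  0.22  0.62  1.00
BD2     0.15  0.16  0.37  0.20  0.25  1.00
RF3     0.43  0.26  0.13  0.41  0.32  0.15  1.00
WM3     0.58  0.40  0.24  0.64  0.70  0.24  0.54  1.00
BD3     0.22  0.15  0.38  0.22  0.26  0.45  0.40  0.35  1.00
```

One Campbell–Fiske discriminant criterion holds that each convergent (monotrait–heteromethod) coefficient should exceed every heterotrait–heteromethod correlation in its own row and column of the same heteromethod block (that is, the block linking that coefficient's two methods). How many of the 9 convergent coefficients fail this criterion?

Checking each validity diagonal entry against its comparison values:
RF (methods 1·2): 0.69 vs {0.56, 0.33, 0.15, 0.20} → pass.
RF (methods 1·3): 0.43 vs {0.58, 0.26, 0.22, 0.13} → fail.
RF (methods 2·3): 0.41 vs {0.64, 0.32, 0.22, 0.15} → fail.
WM (methods 1·2): 0.37 vs {0.33, 0.56, 0.16, 0.22} → fail.
WM (methods 1·3): 0.40 vs {0.26, 0.58, 0.15, 0.24} → fail.
WM (methods 2·3): 0.70 vs {0.32, 0.64, 0.26, 0.24} → pass.
BD (methods 1·2): 0.37 vs {0.20, 0.15, 0.22, 0.16} → pass.
BD (methods 1·3): 0.38 vs {0.13, 0.22, 0.24, 0.15} → pass.
BD (methods 2·3): 0.45 vs {0.15, 0.22, 0.24, 0.26} → pass.
4 of 9 fail.

4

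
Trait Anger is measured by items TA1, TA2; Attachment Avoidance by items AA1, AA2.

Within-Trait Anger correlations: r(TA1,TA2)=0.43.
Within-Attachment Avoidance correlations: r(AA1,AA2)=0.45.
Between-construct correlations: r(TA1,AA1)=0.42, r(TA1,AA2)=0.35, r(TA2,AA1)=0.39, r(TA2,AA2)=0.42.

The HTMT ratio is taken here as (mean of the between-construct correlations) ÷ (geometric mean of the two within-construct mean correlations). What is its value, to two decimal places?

Mean between = 1.58/4 = 0.3950.
Mean within-TA = 0.43/1 = 0.4300; mean within-AA = 0.45/1 = 0.4500.
Geometric mean = √(0.4300 × 0.4500) = 0.4399.
HTMT = 0.3950 / 0.4399 = 0.90.

0.90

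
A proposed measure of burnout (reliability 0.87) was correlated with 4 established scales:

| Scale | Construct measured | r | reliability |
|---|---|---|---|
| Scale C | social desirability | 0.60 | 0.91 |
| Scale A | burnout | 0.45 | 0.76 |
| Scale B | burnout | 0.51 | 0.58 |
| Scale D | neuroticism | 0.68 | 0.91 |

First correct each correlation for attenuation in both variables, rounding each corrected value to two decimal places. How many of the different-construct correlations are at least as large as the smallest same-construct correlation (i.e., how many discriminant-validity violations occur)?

2

Disattenuated r (r / √(r_scale · r_new)):
  Scale C (disc): 0.60 / √(0.91·0.87) = 0.67
  Scale A (conv): 0.45 / √(0.76·0.87) = 0.55
  Scale B (conv): 0.51 / √(0.58·0.87) = 0.72
  Scale D (disc): 0.68 / √(0.91·0.87) = 0.76
Smallest convergent = 0.55. Discriminant values: 0.67, 0.76; count ≥ 0.55 → 2.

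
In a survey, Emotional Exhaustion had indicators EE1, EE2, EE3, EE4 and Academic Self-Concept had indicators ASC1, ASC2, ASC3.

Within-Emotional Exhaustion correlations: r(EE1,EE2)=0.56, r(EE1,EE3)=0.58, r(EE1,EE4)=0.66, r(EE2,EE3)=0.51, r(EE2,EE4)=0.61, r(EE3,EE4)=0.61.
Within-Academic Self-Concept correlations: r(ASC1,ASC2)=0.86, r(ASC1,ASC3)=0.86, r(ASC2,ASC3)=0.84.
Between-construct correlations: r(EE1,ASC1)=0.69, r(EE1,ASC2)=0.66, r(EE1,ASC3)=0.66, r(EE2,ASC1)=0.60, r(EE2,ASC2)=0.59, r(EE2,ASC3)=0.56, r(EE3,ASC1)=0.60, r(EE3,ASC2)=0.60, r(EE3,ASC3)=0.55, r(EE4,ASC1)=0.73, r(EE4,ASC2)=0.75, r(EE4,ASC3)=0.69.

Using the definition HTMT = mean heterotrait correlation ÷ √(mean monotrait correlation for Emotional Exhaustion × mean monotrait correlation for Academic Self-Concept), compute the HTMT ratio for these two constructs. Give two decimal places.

Between-construct mean = 7.68/12 = 0.6400.
Mean within-EE = 3.53/6 = 0.5883; mean within-ASC = 2.56/3 = 0.8533.
Geometric mean = √(0.5883 × 0.8533) = 0.7085.
HTMT = 0.6400 / 0.7085 = 0.90.

0.90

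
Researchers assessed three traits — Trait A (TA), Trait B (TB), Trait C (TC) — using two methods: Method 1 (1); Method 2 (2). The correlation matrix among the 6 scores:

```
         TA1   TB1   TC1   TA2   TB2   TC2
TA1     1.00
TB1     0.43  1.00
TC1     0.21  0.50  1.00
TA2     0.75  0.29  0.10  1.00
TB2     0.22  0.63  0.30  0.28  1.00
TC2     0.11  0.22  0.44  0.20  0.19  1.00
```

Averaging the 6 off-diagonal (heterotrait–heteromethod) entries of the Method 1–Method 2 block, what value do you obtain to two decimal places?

HTHM values (method 1 × method 2): 0.22, 0.11, 0.29, 0.22, 0.10, 0.30; mean = 1.24/6 = 0.21.

0.21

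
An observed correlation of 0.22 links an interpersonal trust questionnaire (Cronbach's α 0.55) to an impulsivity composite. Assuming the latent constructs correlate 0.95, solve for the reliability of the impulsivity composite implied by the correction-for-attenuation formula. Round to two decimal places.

0.10

r_true = r_obs / √(r_xx · r_yy) ⇒ 0.95 = 0.22 / √(0.55 · r_yy).
√(0.55 · r_yy) = 0.22 / 0.95 = 0.2316; 0.55 · r_yy = 0.0536; r_yy = 0.0536 / 0.55 ≈ 0.10.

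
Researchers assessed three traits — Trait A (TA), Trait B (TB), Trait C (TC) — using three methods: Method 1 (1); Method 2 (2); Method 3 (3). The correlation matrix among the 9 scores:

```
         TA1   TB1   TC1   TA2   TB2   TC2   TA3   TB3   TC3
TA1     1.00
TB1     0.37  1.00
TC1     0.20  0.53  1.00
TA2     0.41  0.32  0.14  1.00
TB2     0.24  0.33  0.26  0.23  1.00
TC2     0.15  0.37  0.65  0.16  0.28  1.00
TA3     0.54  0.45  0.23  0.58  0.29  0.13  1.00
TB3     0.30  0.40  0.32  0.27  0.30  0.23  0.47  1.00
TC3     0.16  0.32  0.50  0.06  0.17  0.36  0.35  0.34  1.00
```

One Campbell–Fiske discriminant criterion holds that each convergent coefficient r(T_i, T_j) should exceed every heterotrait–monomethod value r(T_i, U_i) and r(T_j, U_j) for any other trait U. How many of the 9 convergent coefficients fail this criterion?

Convergent coefficients and their comparison sets:
TA (methods 1·2): 0.41 vs {0.37, 0.23, 0.20, 0.16} → pass.
TA (methods 1·3): 0.54 vs {0.37, 0.47, 0.20, 0.35} → pass.
TA (methods 2·3): 0.58 vs {0.23, 0.47, 0.16, 0.35} → pass.
TB (methods 1·2): 0.33 vs {0.37, 0.23, 0.53, 0.28} → fail.
TB (methods 1·3): 0.40 vs {0.37, 0.47, 0.53, 0.34} → fail.
TB (methods 2·3): 0.30 vs {0.23, 0.47, 0.28, 0.34} → fail.
TC (methods 1·2): 0.65 vs {0.20, 0.16, 0.53, 0.28} → pass.
TC (methods 1·3): 0.50 vs {0.20, 0.35, 0.53, 0.34} → fail.
TC (methods 2·3): 0.36 vs {0.16, 0.35, 0.28, 0.34} → pass.
4 of 9 fail.

4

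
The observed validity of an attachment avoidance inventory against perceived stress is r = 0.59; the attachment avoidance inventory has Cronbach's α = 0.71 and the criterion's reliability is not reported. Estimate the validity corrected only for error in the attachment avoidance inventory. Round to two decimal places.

0.70

Single correction: r_c = r_obs / √r_xx = 0.59 / √0.71 = 0.59 / 0.8426 ≈ 0.70.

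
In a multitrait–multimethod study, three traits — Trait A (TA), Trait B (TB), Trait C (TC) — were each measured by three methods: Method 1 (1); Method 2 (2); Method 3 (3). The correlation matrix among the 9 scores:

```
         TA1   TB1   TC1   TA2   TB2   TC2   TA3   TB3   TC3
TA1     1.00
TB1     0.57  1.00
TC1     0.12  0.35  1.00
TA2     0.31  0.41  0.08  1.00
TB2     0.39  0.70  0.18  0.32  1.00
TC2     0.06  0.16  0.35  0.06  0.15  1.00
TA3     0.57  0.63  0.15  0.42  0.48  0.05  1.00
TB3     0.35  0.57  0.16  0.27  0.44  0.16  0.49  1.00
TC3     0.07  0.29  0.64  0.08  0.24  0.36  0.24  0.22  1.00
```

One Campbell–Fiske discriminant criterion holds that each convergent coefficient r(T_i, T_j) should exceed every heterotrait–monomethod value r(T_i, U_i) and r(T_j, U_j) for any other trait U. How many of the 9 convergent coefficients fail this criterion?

6

Checking each validity diagonal entry against its comparison values:
TA (methods 1·2): 0.31 vs {0.57, 0.32, 0.12, 0.06} → fail.
TA (methods 1·3): 0.57 vs {0.57, 0.49, 0.12, 0.24} → fail.
TA (methods 2·3): 0.42 vs {0.32, 0.49, 0.06, 0.24} → fail.
TB (methods 1·2): 0.70 vs {0.57, 0.32, 0.35, 0.15} → pass.
TB (methods 1·3): 0.57 vs {0.57, 0.49, 0.35, 0.22} → fail.
TB (methods 2·3): 0.44 vs {0.32, 0.49, 0.15, 0.22} → fail.
TC (methods 1·2): 0.35 vs {0.12, 0.06, 0.35, 0.15} → fail.
TC (methods 1·3): 0.64 vs {0.12, 0.24, 0.35, 0.22} → pass.
TC (methods 2·3): 0.36 vs {0.06, 0.24, 0.15, 0.22} → pass.
6 of 9 fail.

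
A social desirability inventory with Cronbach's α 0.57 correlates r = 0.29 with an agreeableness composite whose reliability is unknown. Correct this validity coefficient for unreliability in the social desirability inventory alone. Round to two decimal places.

0.38

Single correction: r_c = r_obs / √r_xx = 0.29 / √0.57 = 0.29 / 0.7550 ≈ 0.38.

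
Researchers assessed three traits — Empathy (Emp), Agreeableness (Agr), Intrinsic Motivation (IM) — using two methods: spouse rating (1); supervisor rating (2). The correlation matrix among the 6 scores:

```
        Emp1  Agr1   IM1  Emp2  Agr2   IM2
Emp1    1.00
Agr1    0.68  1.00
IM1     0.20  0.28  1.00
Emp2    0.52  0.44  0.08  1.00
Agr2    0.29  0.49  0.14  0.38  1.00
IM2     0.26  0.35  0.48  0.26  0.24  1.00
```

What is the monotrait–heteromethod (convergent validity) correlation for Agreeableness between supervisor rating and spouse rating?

0.49

Same trait (Agr), different methods: r(Agr2, Agr1) = 0.49.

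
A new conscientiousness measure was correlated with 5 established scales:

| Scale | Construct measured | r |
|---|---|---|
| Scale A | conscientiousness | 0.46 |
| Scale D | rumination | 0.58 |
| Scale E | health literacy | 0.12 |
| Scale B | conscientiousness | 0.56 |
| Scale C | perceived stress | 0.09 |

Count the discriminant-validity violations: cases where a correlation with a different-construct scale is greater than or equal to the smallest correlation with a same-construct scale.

Convergent (same construct = conscientiousness): Scale A, Scale B.
Smallest convergent = 0.46. Discriminant values: 0.58, 0.12, 0.09; count ≥ 0.46 → 1.

1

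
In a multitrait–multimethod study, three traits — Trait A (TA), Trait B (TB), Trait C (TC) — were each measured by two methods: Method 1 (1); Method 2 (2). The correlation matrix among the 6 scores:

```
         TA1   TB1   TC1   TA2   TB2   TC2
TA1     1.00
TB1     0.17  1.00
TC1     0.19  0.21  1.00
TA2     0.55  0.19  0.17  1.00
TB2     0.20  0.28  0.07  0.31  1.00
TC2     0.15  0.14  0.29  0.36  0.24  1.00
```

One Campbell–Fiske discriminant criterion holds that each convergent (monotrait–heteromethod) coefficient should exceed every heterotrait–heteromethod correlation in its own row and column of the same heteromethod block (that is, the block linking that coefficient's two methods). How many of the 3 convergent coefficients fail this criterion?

0

Each convergent coefficient versus the relevant comparison correlations:
TA (methods 1·2): 0.55 vs {0.20, 0.19, 0.15, 0.17} → pass.
TB (methods 1·2): 0.28 vs {0.19, 0.20, 0.14, 0.07} → pass.
TC (methods 1·2): 0.29 vs {0.17, 0.15, 0.07, 0.14} → pass.
0 of 3 fail.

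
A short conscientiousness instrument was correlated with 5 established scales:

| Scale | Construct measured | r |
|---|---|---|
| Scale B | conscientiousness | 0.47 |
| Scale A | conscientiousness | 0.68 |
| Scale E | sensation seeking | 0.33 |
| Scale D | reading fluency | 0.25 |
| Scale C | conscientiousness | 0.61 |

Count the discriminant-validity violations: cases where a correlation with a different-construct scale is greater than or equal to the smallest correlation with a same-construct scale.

Convergent (same construct = conscientiousness): Scale B, Scale A, Scale C.
Smallest convergent = 0.47. Discriminant values: 0.33, 0.25; count ≥ 0.47 → 0.

0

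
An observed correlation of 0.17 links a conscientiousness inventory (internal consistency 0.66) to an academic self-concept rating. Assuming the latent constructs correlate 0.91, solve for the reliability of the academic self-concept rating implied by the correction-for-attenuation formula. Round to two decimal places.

r_true = r_obs / √(r_xx · r_yy) ⇒ 0.91 = 0.17 / √(0.66 · r_yy).
√(0.66 · r_yy) = 0.17 / 0.91 = 0.1868; 0.66 · r_yy = 0.0349; r_yy = 0.0349 / 0.66 ≈ 0.05.

0.05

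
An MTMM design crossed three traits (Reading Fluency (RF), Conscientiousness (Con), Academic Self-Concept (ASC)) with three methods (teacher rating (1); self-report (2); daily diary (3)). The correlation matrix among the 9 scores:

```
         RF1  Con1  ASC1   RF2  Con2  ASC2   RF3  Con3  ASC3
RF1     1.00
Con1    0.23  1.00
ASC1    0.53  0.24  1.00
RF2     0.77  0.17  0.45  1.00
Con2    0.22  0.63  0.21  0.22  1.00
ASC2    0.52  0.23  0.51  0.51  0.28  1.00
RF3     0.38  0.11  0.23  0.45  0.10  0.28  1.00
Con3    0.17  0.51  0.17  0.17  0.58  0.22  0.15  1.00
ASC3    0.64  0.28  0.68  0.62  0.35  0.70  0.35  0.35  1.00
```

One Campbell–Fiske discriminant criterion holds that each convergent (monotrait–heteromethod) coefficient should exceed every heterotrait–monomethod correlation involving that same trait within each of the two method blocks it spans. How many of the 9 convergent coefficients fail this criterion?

Each convergent coefficient versus the relevant comparison correlations:
RF (methods 1·2): 0.77 vs {0.23, 0.22, 0.53, 0.51} → pass.
RF (methods 1·3): 0.38 vs {0.23, 0.15, 0.53, 0.35} → fail.
RF (methods 2·3): 0.45 vs {0.22, 0.15, 0.51, 0.35} → fail.
Con (methods 1·2): 0.63 vs {0.23, 0.22, 0.24, 0.28} → pass.
Con (methods 1·3): 0.51 vs {0.23, 0.15, 0.24, 0.35} → pass.
Con (methods 2·3): 0.58 vs {0.22, 0.15, 0.28, 0.35} → pass.
ASC (methods 1·2): 0.51 vs {0.53, 0.51, 0.24, 0.28} → fail.
ASC (methods 1·3): 0.68 vs {0.53, 0.35, 0.24, 0.35} → pass.
ASC (methods 2·3): 0.70 vs {0.51, 0.35, 0.28, 0.35} → pass.
3 of 9 fail.

3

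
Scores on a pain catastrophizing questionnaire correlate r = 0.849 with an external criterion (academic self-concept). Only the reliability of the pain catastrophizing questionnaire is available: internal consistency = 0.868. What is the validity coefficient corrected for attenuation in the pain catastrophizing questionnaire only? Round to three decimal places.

Single correction: r_c = r_obs / √r_xx = 0.849 / √0.868 = 0.849 / 0.9317 ≈ 0.911.

0.911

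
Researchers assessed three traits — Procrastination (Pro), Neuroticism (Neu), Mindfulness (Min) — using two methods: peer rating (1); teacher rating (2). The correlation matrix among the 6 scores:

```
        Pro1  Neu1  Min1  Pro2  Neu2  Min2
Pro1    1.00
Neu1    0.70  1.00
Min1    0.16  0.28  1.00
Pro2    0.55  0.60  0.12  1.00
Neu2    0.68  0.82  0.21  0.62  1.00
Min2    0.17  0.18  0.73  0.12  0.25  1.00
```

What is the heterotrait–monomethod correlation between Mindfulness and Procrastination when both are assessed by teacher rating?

Different traits, same method: r(Min2, Pro2) = 0.12.

0.12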